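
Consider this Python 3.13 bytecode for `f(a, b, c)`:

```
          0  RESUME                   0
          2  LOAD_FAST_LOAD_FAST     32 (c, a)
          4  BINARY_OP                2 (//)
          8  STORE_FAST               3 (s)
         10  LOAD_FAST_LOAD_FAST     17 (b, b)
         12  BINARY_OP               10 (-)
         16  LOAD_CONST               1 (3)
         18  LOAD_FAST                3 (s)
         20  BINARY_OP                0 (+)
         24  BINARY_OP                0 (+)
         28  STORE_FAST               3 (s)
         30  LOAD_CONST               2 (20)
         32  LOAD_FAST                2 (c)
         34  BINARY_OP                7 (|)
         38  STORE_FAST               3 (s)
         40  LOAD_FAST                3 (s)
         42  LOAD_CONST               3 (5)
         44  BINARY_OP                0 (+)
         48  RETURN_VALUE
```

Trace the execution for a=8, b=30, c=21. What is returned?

LOAD_FAST_LOAD_FAST c,a → push 21,8. Stack: [21, 8]
BINARY_OP // → 21 // 8 = 2. Stack: [2]
STORE_FAST s → s=2. Stack: []
LOAD_FAST_LOAD_FAST b,b → push 30,30. Stack: [30, 30]
BINARY_OP - → 30 - 30 = 0. Stack: [0]
LOAD_CONST → push 3. Stack: [0, 3]
LOAD_FAST s → push 2. Stack: [0, 3, 2]
BINARY_OP + → 3 + 2 = 5. Stack: [0, 5]
BINARY_OP + → 0 + 5 = 5. Stack: [5]
STORE_FAST s → s=5. Stack: []
LOAD_CONST → push 20. Stack: [20]
LOAD_FAST c → push 21. Stack: [20, 21]
BINARY_OP | → 20 | 21 = 21. Stack: [21]
STORE_FAST s → s=21. Stack: []
LOAD_FAST s → push 21. Stack: [21]
LOAD_CONST → push 5. Stack: [21, 5]
BINARY_OP + → 21 + 5 = 26. Stack: [26]
RETURN_VALUE → return 26.

26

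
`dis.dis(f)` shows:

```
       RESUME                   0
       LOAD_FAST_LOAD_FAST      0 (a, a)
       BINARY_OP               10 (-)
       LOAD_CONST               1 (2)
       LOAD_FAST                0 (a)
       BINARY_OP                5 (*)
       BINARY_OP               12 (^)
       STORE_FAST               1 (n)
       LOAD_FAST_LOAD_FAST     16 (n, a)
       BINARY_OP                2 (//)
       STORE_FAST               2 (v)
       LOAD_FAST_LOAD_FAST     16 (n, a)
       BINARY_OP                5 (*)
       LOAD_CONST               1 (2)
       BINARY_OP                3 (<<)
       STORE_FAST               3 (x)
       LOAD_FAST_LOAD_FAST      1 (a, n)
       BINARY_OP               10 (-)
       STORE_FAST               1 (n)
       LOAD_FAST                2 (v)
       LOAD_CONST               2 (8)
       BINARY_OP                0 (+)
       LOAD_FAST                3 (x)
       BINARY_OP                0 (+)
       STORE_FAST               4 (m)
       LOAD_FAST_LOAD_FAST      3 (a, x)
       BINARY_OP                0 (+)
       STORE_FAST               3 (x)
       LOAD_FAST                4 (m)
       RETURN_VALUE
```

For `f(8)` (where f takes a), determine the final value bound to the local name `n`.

-8

LOAD_FAST_LOAD_FAST a,a → push 8,8. Stack: [8, 8]
BINARY_OP - → 8 - 8 = 0. Stack: [0]
LOAD_CONST → push 2. Stack: [0, 2]
LOAD_FAST a → push 8. Stack: [0, 2, 8]
BINARY_OP * → 2 * 8 = 16. Stack: [0, 16]
BINARY_OP ^ → 0 ^ 16 = 16. Stack: [16]
STORE_FAST n → n=16. Stack: []
LOAD_FAST_LOAD_FAST n,a → push 16,8. Stack: [16, 8]
BINARY_OP // → 16 // 8 = 2. Stack: [2]
STORE_FAST v → v=2. Stack: []
LOAD_FAST_LOAD_FAST n,a → push 16,8. Stack: [16, 8]
BINARY_OP * → 16 * 8 = 128. Stack: [128]
LOAD_CONST → push 2. Stack: [128, 2]
BINARY_OP << → 128 << 2 = 512. Stack: [512]
STORE_FAST x → x=512. Stack: []
LOAD_FAST_LOAD_FAST a,n → push 8,16. Stack: [8, 16]
BINARY_OP - → 8 - 16 = -8. Stack: [-8]
STORE_FAST n → n=-8. Stack: []
LOAD_FAST v → push 2. Stack: [2]
LOAD_CONST → push 8. Stack: [2, 8]
BINARY_OP + → 2 + 8 = 10. Stack: [10]
LOAD_FAST x → push 512. Stack: [10, 512]
BINARY_OP + → 10 + 512 = 522. Stack: [522]
STORE_FAST m → m=522. Stack: []
LOAD_FAST_LOAD_FAST a,x → push 8,512. Stack: [8, 512]
BINARY_OP + → 8 + 512 = 520. Stack: [520]
STORE_FAST x → x=520. Stack: []
LOAD_FAST m → push 522. Stack: [522]
RETURN_VALUE → return 522.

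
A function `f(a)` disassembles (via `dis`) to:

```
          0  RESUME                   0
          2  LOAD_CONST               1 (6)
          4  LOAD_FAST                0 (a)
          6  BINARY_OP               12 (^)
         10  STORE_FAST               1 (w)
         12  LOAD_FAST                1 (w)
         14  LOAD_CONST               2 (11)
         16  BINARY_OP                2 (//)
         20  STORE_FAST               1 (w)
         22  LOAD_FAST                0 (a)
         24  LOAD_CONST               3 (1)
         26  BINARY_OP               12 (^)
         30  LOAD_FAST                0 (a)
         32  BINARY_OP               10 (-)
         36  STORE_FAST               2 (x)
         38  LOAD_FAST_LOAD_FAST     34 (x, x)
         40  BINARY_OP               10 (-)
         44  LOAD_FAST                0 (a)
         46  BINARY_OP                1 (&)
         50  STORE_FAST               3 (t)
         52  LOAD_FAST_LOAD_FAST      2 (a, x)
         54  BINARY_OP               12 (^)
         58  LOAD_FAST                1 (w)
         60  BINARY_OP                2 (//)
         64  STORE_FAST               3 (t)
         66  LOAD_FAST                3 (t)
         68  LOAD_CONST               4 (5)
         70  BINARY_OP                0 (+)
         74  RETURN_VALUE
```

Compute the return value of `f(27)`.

-9

LOAD_CONST → push 6. Stack: [6]
LOAD_FAST a → push 27. Stack: [6, 27]
BINARY_OP ^ → 6 ^ 27 = 29. Stack: [29]
STORE_FAST w → w=29. Stack: []
LOAD_FAST w → push 29. Stack: [29]
LOAD_CONST → push 11. Stack: [29, 11]
BINARY_OP // → 29 // 11 = 2. Stack: [2]
STORE_FAST w → w=2. Stack: []
LOAD_FAST a → push 27. Stack: [27]
LOAD_CONST → push 1. Stack: [27, 1]
BINARY_OP ^ → 27 ^ 1 = 26. Stack: [26]
LOAD_FAST a → push 27. Stack: [26, 27]
BINARY_OP - → 26 - 27 = -1. Stack: [-1]
STORE_FAST x → x=-1. Stack: []
LOAD_FAST_LOAD_FAST x,x → push -1,-1. Stack: [-1, -1]
BINARY_OP - → -1 - -1 = 0. Stack: [0]
LOAD_FAST a → push 27. Stack: [0, 27]
BINARY_OP & → 0 & 27 = 0. Stack: [0]
STORE_FAST t → t=0. Stack: []
LOAD_FAST_LOAD_FAST a,x → push 27,-1. Stack: [27, -1]
BINARY_OP ^ → 27 ^ -1 = -28. Stack: [-28]
LOAD_FAST w → push 2. Stack: [-28, 2]
BINARY_OP // → -28 // 2 = -14. Stack: [-14]
STORE_FAST t → t=-14. Stack: []
LOAD_FAST t → push -14. Stack: [-14]
LOAD_CONST → push 5. Stack: [-14, 5]
BINARY_OP + → -14 + 5 = -9. Stack: [-9]
RETURN_VALUE → return -9.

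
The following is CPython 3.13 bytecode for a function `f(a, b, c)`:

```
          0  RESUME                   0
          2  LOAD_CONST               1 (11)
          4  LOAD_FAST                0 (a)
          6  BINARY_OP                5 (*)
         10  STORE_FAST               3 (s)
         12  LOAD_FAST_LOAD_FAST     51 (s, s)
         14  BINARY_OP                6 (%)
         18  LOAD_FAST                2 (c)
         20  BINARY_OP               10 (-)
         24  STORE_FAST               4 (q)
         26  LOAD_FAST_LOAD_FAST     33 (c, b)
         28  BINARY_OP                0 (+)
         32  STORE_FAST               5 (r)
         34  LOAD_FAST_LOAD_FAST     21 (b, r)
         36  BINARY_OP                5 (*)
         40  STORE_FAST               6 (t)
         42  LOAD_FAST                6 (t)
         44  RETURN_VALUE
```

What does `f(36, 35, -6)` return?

LOAD_CONST → push 11. Stack: [11]
LOAD_FAST a → push 36. Stack: [11, 36]
BINARY_OP * → 11 * 36 = 396. Stack: [396]
STORE_FAST s → s=396. Stack: []
LOAD_FAST_LOAD_FAST s,s → push 396,396. Stack: [396, 396]
BINARY_OP % → 396 % 396 = 0. Stack: [0]
LOAD_FAST c → push -6. Stack: [0, -6]
BINARY_OP - → 0 - -6 = 6. Stack: [6]
STORE_FAST q → q=6. Stack: []
LOAD_FAST_LOAD_FAST c,b → push -6,35. Stack: [-6, 35]
BINARY_OP + → -6 + 35 = 29. Stack: [29]
STORE_FAST r → r=29. Stack: []
LOAD_FAST_LOAD_FAST b,r → push 35,29. Stack: [35, 29]
BINARY_OP * → 35 * 29 = 1015. Stack: [1015]
STORE_FAST t → t=1015. Stack: []
LOAD_FAST t → push 1015. Stack: [1015]
RETURN_VALUE → return 1015.

1015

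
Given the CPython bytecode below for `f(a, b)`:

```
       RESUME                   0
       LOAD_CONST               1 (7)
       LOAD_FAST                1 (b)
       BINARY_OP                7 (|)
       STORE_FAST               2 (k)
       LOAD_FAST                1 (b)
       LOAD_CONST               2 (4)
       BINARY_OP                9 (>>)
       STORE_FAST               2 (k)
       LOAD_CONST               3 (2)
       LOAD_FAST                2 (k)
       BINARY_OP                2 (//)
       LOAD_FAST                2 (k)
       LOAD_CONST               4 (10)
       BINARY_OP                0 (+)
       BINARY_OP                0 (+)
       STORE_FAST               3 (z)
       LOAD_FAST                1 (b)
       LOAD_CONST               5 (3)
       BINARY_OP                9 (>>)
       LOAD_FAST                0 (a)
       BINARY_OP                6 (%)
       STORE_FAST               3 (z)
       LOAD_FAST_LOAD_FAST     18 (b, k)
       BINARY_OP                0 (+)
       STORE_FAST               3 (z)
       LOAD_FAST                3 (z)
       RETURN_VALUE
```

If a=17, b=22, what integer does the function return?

LOAD_CONST → push 7. Stack: [7]
LOAD_FAST b → push 22. Stack: [7, 22]
BINARY_OP | → 7 | 22 = 23. Stack: [23]
STORE_FAST k → k=23. Stack: []
LOAD_FAST b → push 22. Stack: [22]
LOAD_CONST → push 4. Stack: [22, 4]
BINARY_OP >> → 22 >> 4 = 1. Stack: [1]
STORE_FAST k → k=1. Stack: []
LOAD_CONST → push 2. Stack: [2]
LOAD_FAST k → push 1. Stack: [2, 1]
BINARY_OP // → 2 // 1 = 2. Stack: [2]
LOAD_FAST k → push 1. Stack: [2, 1]
LOAD_CONST → push 10. Stack: [2, 1, 10]
BINARY_OP + → 1 + 10 = 11. Stack: [2, 11]
BINARY_OP + → 2 + 11 = 13. Stack: [13]
STORE_FAST z → z=13. Stack: []
LOAD_FAST b → push 22. Stack: [22]
LOAD_CONST → push 3. Stack: [22, 3]
BINARY_OP >> → 22 >> 3 = 2. Stack: [2]
LOAD_FAST a → push 17. Stack: [2, 17]
BINARY_OP % → 2 % 17 = 2. Stack: [2]
STORE_FAST z → z=2. Stack: []
LOAD_FAST_LOAD_FAST b,k → push 22,1. Stack: [22, 1]
BINARY_OP + → 22 + 1 = 23. Stack: [23]
STORE_FAST z → z=23. Stack: []
LOAD_FAST z → push 23. Stack: [23]
RETURN_VALUE → return 23.

23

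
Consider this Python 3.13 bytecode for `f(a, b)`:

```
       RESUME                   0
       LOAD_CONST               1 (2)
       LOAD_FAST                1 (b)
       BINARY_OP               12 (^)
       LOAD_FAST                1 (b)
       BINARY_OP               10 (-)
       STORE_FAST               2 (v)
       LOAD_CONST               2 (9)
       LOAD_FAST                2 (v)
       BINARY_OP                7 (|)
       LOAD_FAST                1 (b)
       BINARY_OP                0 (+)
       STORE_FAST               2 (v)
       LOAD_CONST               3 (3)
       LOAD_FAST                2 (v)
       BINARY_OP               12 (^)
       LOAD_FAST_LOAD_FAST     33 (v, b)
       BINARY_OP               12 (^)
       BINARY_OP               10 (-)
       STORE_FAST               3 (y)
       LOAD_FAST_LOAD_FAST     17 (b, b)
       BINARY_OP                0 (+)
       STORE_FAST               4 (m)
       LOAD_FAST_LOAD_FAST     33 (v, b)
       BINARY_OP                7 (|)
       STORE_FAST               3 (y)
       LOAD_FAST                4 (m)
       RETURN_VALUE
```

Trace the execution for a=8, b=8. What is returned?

LOAD_CONST → push 2. Stack: [2]
LOAD_FAST b → push 8. Stack: [2, 8]
BINARY_OP ^ → 2 ^ 8 = 10. Stack: [10]
LOAD_FAST b → push 8. Stack: [10, 8]
BINARY_OP - → 10 - 8 = 2. Stack: [2]
STORE_FAST v → v=2. Stack: []
LOAD_CONST → push 9. Stack: [9]
LOAD_FAST v → push 2. Stack: [9, 2]
BINARY_OP | → 9 | 2 = 11. Stack: [11]
LOAD_FAST b → push 8. Stack: [11, 8]
BINARY_OP + → 11 + 8 = 19. Stack: [19]
STORE_FAST v → v=19. Stack: []
LOAD_CONST → push 3. Stack: [3]
LOAD_FAST v → push 19. Stack: [3, 19]
BINARY_OP ^ → 3 ^ 19 = 16. Stack: [16]
LOAD_FAST_LOAD_FAST v,b → push 19,8. Stack: [16, 19, 8]
BINARY_OP ^ → 19 ^ 8 = 27. Stack: [16, 27]
BINARY_OP - → 16 - 27 = -11. Stack: [-11]
STORE_FAST y → y=-11. Stack: []
LOAD_FAST_LOAD_FAST b,b → push 8,8. Stack: [8, 8]
BINARY_OP + → 8 + 8 = 16. Stack: [16]
STORE_FAST m → m=16. Stack: []
LOAD_FAST_LOAD_FAST v,b → push 19,8. Stack: [19, 8]
BINARY_OP | → 19 | 8 = 27. Stack: [27]
STORE_FAST y → y=27. Stack: []
LOAD_FAST m → push 16. Stack: [16]
RETURN_VALUE → return 16.

16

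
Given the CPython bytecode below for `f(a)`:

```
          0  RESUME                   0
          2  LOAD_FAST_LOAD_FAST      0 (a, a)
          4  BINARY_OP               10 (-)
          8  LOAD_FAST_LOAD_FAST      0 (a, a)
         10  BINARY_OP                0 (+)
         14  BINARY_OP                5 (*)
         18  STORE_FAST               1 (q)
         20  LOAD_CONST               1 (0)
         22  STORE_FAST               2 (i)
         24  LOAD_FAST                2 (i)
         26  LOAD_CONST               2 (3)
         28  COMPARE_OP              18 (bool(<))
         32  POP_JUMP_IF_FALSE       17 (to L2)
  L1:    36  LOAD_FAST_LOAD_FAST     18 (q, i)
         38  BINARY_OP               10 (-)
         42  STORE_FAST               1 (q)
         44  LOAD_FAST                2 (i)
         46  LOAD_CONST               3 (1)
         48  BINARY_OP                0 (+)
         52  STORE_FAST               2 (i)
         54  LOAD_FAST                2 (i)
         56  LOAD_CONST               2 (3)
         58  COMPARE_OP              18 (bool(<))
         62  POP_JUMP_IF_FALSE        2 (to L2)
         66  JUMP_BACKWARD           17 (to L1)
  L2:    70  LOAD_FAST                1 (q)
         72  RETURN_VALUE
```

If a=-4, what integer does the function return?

LOAD_FAST_LOAD_FAST a,a → push -4,-4. Stack: [-4, -4]
BINARY_OP - → -4 - -4 = 0. Stack: [0]
LOAD_FAST_LOAD_FAST a,a → push -4,-4. Stack: [0, -4, -4]
BINARY_OP + → -4 + -4 = -8. Stack: [0, -8]
BINARY_OP * → 0 * -8 = 0. Stack: [0]
STORE_FAST q → q=0. Stack: []
LOAD_CONST → push 0. Stack: [0]
STORE_FAST i → i=0. Stack: []
LOAD_FAST i → push 0. Stack: [0]
LOAD_CONST → push 3. Stack: [0, 3]
COMPARE_OP bool(<) → 0 vs 3 = True. Stack: [True]
POP_JUMP_IF_FALSE → pop True; no jump. Stack: []
LOAD_FAST_LOAD_FAST q,i → push 0,0. Stack: [0, 0]
BINARY_OP - → 0 - 0 = 0. Stack: [0]
STORE_FAST q → q=0. Stack: []
LOAD_FAST i → push 0. Stack: [0]
LOAD_CONST → push 1. Stack: [0, 1]
BINARY_OP + → 0 + 1 = 1. Stack: [1]
STORE_FAST i → i=1. Stack: []
LOAD_FAST i → push 1. Stack: [1]
LOAD_CONST → push 3. Stack: [1, 3]
COMPARE_OP bool(<) → 1 vs 3 = True. Stack: [True]
POP_JUMP_IF_FALSE → pop True; no jump. Stack: []
LOAD_FAST_LOAD_FAST q,i → push 0,1. Stack: [0, 1]
BINARY_OP - → 0 - 1 = -1. Stack: [-1]
STORE_FAST q → q=-1. Stack: []
LOAD_FAST i → push 1. Stack: [1]
LOAD_CONST → push 1. Stack: [1, 1]
BINARY_OP + → 1 + 1 = 2. Stack: [2]
STORE_FAST i → i=2. Stack: []
LOAD_FAST i → push 2. Stack: [2]
LOAD_CONST → push 3. Stack: [2, 3]
COMPARE_OP bool(<) → 2 vs 3 = True. Stack: [True]
POP_JUMP_IF_FALSE → pop True; no jump. Stack: []
LOAD_FAST_LOAD_FAST q,i → push -1,2. Stack: [-1, 2]
BINARY_OP - → -1 - 2 = -3. Stack: [-3]
STORE_FAST q → q=-3. Stack: []
LOAD_FAST i → push 2. Stack: [2]
LOAD_CONST → push 1. Stack: [2, 1]
BINARY_OP + → 2 + 1 = 3. Stack: [3]
STORE_FAST i → i=3. Stack: []
LOAD_FAST i → push 3. Stack: [3]
LOAD_CONST → push 3. Stack: [3, 3]
COMPARE_OP bool(<) → 3 vs 3 = False. Stack: [False]
POP_JUMP_IF_FALSE → pop False; jump. Stack: []
LOAD_FAST q → push -3. Stack: [-3]
RETURN_VALUE → return -3.

-3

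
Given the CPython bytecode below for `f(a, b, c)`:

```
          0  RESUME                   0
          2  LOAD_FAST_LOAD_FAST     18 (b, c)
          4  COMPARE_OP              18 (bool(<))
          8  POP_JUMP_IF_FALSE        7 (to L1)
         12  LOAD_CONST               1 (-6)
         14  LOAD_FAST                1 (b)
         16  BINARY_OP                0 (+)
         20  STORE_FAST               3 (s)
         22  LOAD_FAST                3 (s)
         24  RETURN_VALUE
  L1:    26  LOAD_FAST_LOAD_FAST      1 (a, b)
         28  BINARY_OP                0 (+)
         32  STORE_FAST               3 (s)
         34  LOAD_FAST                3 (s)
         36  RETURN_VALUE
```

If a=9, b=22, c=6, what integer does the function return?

LOAD_FAST_LOAD_FAST b,c → push 22,6. Stack: [22, 6]
COMPARE_OP bool(<) → 22 vs 6 = False. Stack: [False]
POP_JUMP_IF_FALSE → pop False; jump. Stack: []
LOAD_FAST_LOAD_FAST a,b → push 9,22. Stack: [9, 22]
BINARY_OP + → 9 + 22 = 31. Stack: [31]
STORE_FAST s → s=31. Stack: []
LOAD_FAST s → push 31. Stack: [31]
RETURN_VALUE → return 31.

31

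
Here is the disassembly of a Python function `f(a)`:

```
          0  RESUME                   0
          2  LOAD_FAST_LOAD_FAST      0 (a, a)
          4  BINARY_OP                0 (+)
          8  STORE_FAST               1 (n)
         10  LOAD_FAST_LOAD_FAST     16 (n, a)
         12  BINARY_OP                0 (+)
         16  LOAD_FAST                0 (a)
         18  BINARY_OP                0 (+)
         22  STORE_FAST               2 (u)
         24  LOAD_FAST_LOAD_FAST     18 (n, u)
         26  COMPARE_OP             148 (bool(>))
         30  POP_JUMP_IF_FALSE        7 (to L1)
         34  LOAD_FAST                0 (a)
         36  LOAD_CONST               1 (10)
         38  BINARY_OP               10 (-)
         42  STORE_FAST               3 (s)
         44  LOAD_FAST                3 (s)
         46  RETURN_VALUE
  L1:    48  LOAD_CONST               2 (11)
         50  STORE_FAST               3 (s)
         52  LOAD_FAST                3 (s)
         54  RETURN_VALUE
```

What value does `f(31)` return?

11

LOAD_FAST_LOAD_FAST a,a → push 31,31. Stack: [31, 31]
BINARY_OP + → 31 + 31 = 62. Stack: [62]
STORE_FAST n → n=62. Stack: []
LOAD_FAST_LOAD_FAST n,a → push 62,31. Stack: [62, 31]
BINARY_OP + → 62 + 31 = 93. Stack: [93]
LOAD_FAST a → push 31. Stack: [93, 31]
BINARY_OP + → 93 + 31 = 124. Stack: [124]
STORE_FAST u → u=124. Stack: []
LOAD_FAST_LOAD_FAST n,u → push 62,124. Stack: [62, 124]
COMPARE_OP bool(>) → 62 vs 124 = False. Stack: [False]
POP_JUMP_IF_FALSE → pop False; jump. Stack: []
LOAD_CONST → push 11. Stack: [11]
STORE_FAST s → s=11. Stack: []
LOAD_FAST s → push 11. Stack: [11]
RETURN_VALUE → return 11.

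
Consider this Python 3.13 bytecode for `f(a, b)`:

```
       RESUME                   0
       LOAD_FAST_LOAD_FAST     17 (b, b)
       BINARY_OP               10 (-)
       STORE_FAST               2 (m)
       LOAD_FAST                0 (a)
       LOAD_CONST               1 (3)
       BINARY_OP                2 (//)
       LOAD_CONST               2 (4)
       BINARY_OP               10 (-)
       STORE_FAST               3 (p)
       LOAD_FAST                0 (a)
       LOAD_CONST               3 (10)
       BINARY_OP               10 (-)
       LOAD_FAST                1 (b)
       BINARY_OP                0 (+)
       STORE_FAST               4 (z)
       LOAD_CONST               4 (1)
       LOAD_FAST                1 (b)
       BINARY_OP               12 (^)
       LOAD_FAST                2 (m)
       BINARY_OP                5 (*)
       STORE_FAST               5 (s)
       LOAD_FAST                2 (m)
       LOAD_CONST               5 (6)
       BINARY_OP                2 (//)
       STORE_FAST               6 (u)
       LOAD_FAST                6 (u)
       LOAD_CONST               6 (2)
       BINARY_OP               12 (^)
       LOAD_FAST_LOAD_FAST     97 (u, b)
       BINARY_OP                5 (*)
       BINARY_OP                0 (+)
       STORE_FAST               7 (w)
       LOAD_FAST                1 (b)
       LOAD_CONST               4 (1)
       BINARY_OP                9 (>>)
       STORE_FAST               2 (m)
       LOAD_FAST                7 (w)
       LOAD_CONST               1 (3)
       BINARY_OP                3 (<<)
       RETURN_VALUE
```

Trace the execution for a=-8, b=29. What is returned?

LOAD_FAST_LOAD_FAST b,b → push 29,29. Stack: [29, 29]
BINARY_OP - → 29 - 29 = 0. Stack: [0]
STORE_FAST m → m=0. Stack: []
LOAD_FAST a → push -8. Stack: [-8]
LOAD_CONST → push 3. Stack: [-8, 3]
BINARY_OP // → -8 // 3 = -3. Stack: [-3]
LOAD_CONST → push 4. Stack: [-3, 4]
BINARY_OP - → -3 - 4 = -7. Stack: [-7]
STORE_FAST p → p=-7. Stack: []
LOAD_FAST a → push -8. Stack: [-8]
LOAD_CONST → push 10. Stack: [-8, 10]
BINARY_OP - → -8 - 10 = -18. Stack: [-18]
LOAD_FAST b → push 29. Stack: [-18, 29]
BINARY_OP + → -18 + 29 = 11. Stack: [11]
STORE_FAST z → z=11. Stack: []
LOAD_CONST → push 1. Stack: [1]
LOAD_FAST b → push 29. Stack: [1, 29]
BINARY_OP ^ → 1 ^ 29 = 28. Stack: [28]
LOAD_FAST m → push 0. Stack: [28, 0]
BINARY_OP * → 28 * 0 = 0. Stack: [0]
STORE_FAST s → s=0. Stack: []
LOAD_FAST m → push 0. Stack: [0]
LOAD_CONST → push 6. Stack: [0, 6]
BINARY_OP // → 0 // 6 = 0. Stack: [0]
STORE_FAST u → u=0. Stack: []
LOAD_FAST u → push 0. Stack: [0]
LOAD_CONST → push 2. Stack: [0, 2]
BINARY_OP ^ → 0 ^ 2 = 2. Stack: [2]
LOAD_FAST_LOAD_FAST u,b → push 0,29. Stack: [2, 0, 29]
BINARY_OP * → 0 * 29 = 0. Stack: [2, 0]
BINARY_OP + → 2 + 0 = 2. Stack: [2]
STORE_FAST w → w=2. Stack: []
LOAD_FAST b → push 29. Stack: [29]
LOAD_CONST → push 1. Stack: [29, 1]
BINARY_OP >> → 29 >> 1 = 14. Stack: [14]
STORE_FAST m → m=14. Stack: []
LOAD_FAST w → push 2. Stack: [2]
LOAD_CONST → push 3. Stack: [2, 3]
BINARY_OP << → 2 << 3 = 16. Stack: [16]
RETURN_VALUE → return 16.

16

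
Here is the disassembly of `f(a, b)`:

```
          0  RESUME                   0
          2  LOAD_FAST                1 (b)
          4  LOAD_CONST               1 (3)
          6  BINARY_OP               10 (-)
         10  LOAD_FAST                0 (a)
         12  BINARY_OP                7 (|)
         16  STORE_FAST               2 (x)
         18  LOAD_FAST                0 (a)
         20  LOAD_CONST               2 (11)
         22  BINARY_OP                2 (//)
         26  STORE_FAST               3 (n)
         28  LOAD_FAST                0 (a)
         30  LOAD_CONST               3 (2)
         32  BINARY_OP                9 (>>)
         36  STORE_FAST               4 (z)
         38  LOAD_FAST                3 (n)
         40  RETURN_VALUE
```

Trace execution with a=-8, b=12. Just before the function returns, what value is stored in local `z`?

-2

LOAD_FAST b → push 12. Stack: [12]
LOAD_CONST → push 3. Stack: [12, 3]
BINARY_OP - → 12 - 3 = 9. Stack: [9]
LOAD_FAST a → push -8. Stack: [9, -8]
BINARY_OP | → 9 | -8 = -7. Stack: [-7]
STORE_FAST x → x=-7. Stack: []
LOAD_FAST a → push -8. Stack: [-8]
LOAD_CONST → push 11. Stack: [-8, 11]
BINARY_OP // → -8 // 11 = -1. Stack: [-1]
STORE_FAST n → n=-1. Stack: []
LOAD_FAST a → push -8. Stack: [-8]
LOAD_CONST → push 2. Stack: [-8, 2]
BINARY_OP >> → -8 >> 2 = -2. Stack: [-2]
STORE_FAST z → z=-2. Stack: []
LOAD_FAST n → push -1. Stack: [-1]
RETURN_VALUE → return -1.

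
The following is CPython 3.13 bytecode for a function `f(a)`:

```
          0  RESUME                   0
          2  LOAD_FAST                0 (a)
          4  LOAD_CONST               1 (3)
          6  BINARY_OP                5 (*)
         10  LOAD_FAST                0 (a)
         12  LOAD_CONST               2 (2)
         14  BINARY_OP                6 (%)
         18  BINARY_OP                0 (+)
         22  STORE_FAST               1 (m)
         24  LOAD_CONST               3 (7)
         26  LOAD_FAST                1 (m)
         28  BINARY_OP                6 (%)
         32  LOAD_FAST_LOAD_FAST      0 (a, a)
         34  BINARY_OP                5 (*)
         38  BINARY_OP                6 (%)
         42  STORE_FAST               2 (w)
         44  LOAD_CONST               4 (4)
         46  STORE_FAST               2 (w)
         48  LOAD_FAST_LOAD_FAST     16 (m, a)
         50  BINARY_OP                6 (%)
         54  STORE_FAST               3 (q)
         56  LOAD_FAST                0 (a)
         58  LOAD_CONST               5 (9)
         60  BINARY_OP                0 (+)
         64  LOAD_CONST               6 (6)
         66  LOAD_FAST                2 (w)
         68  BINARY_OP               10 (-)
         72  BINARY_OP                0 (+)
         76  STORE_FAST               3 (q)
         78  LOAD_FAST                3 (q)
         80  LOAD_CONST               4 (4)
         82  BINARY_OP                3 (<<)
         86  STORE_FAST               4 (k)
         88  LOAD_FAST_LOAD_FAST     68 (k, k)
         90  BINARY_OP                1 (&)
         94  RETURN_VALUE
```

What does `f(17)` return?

448

LOAD_FAST a → push 17. Stack: [17]
LOAD_CONST → push 3. Stack: [17, 3]
BINARY_OP * → 17 * 3 = 51. Stack: [51]
LOAD_FAST a → push 17. Stack: [51, 17]
LOAD_CONST → push 2. Stack: [51, 17, 2]
BINARY_OP % → 17 % 2 = 1. Stack: [51, 1]
BINARY_OP + → 51 + 1 = 52. Stack: [52]
STORE_FAST m → m=52. Stack: []
LOAD_CONST → push 7. Stack: [7]
LOAD_FAST m → push 52. Stack: [7, 52]
BINARY_OP % → 7 % 52 = 7. Stack: [7]
LOAD_FAST_LOAD_FAST a,a → push 17,17. Stack: [7, 17, 17]
BINARY_OP * → 17 * 17 = 289. Stack: [7, 289]
BINARY_OP % → 7 % 289 = 7. Stack: [7]
STORE_FAST w → w=7. Stack: []
LOAD_CONST → push 4. Stack: [4]
STORE_FAST w → w=4. Stack: []
LOAD_FAST_LOAD_FAST m,a → push 52,17. Stack: [52, 17]
BINARY_OP % → 52 % 17 = 1. Stack: [1]
STORE_FAST q → q=1. Stack: []
LOAD_FAST a → push 17. Stack: [17]
LOAD_CONST → push 9. Stack: [17, 9]
BINARY_OP + → 17 + 9 = 26. Stack: [26]
LOAD_CONST → push 6. Stack: [26, 6]
LOAD_FAST w → push 4. Stack: [26, 6, 4]
BINARY_OP - → 6 - 4 = 2. Stack: [26, 2]
BINARY_OP + → 26 + 2 = 28. Stack: [28]
STORE_FAST q → q=28. Stack: []
LOAD_FAST q → push 28. Stack: [28]
LOAD_CONST → push 4. Stack: [28, 4]
BINARY_OP << → 28 << 4 = 448. Stack: [448]
STORE_FAST k → k=448. Stack: []
LOAD_FAST_LOAD_FAST k,k → push 448,448. Stack: [448, 448]
BINARY_OP & → 448 & 448 = 448. Stack: [448]
RETURN_VALUE → return 448.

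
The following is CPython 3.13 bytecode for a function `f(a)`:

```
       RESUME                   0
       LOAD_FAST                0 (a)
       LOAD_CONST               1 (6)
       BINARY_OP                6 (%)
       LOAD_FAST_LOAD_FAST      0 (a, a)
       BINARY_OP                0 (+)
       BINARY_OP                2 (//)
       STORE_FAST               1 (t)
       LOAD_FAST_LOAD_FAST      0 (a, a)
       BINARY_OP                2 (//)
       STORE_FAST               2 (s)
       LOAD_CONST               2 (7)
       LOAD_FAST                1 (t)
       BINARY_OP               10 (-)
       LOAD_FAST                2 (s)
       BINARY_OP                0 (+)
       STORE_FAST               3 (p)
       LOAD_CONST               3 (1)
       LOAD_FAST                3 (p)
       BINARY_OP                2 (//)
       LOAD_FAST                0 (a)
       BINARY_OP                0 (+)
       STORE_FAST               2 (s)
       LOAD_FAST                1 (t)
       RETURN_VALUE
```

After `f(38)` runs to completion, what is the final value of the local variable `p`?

LOAD_FAST a → push 38. Stack: [38]
LOAD_CONST → push 6. Stack: [38, 6]
BINARY_OP % → 38 % 6 = 2. Stack: [2]
LOAD_FAST_LOAD_FAST a,a → push 38,38. Stack: [2, 38, 38]
BINARY_OP + → 38 + 38 = 76. Stack: [2, 76]
BINARY_OP // → 2 // 76 = 0. Stack: [0]
STORE_FAST t → t=0. Stack: []
LOAD_FAST_LOAD_FAST a,a → push 38,38. Stack: [38, 38]
BINARY_OP // → 38 // 38 = 1. Stack: [1]
STORE_FAST s → s=1. Stack: []
LOAD_CONST → push 7. Stack: [7]
LOAD_FAST t → push 0. Stack: [7, 0]
BINARY_OP - → 7 - 0 = 7. Stack: [7]
LOAD_FAST s → push 1. Stack: [7, 1]
BINARY_OP + → 7 + 1 = 8. Stack: [8]
STORE_FAST p → p=8. Stack: []
LOAD_CONST → push 1. Stack: [1]
LOAD_FAST p → push 8. Stack: [1, 8]
BINARY_OP // → 1 // 8 = 0. Stack: [0]
LOAD_FAST a → push 38. Stack: [0, 38]
BINARY_OP + → 0 + 38 = 38. Stack: [38]
STORE_FAST s → s=38. Stack: []
LOAD_FAST t → push 0. Stack: [0]
RETURN_VALUE → return 0.

8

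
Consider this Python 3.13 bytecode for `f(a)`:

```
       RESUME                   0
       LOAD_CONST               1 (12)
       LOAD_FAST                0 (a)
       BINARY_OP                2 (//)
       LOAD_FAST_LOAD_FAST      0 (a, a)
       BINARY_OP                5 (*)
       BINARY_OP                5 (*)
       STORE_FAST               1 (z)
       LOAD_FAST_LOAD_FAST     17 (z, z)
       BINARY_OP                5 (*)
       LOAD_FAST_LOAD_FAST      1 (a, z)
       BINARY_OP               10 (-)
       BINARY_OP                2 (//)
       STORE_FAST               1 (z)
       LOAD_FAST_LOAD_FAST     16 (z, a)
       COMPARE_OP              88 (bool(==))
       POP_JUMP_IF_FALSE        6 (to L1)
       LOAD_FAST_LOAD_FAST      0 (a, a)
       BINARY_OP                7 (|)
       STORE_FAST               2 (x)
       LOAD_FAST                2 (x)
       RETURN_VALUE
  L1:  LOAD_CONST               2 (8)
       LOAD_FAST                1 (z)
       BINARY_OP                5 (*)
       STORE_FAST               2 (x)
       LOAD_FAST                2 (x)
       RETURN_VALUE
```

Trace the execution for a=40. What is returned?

0

LOAD_CONST → push 12. Stack: [12]
LOAD_FAST a → push 40. Stack: [12, 40]
BINARY_OP // → 12 // 40 = 0. Stack: [0]
LOAD_FAST_LOAD_FAST a,a → push 40,40. Stack: [0, 40, 40]
BINARY_OP * → 40 * 40 = 1600. Stack: [0, 1600]
BINARY_OP * → 0 * 1600 = 0. Stack: [0]
STORE_FAST z → z=0. Stack: []
LOAD_FAST_LOAD_FAST z,z → push 0,0. Stack: [0, 0]
BINARY_OP * → 0 * 0 = 0. Stack: [0]
LOAD_FAST_LOAD_FAST a,z → push 40,0. Stack: [0, 40, 0]
BINARY_OP - → 40 - 0 = 40. Stack: [0, 40]
BINARY_OP // → 0 // 40 = 0. Stack: [0]
STORE_FAST z → z=0. Stack: []
LOAD_FAST_LOAD_FAST z,a → push 0,40. Stack: [0, 40]
COMPARE_OP bool(==) → 0 vs 40 = False. Stack: [False]
POP_JUMP_IF_FALSE → pop False; jump. Stack: []
LOAD_CONST → push 8. Stack: [8]
LOAD_FAST z → push 0. Stack: [8, 0]
BINARY_OP * → 8 * 0 = 0. Stack: [0]
STORE_FAST x → x=0. Stack: []
LOAD_FAST x → push 0. Stack: [0]
RETURN_VALUE → return 0.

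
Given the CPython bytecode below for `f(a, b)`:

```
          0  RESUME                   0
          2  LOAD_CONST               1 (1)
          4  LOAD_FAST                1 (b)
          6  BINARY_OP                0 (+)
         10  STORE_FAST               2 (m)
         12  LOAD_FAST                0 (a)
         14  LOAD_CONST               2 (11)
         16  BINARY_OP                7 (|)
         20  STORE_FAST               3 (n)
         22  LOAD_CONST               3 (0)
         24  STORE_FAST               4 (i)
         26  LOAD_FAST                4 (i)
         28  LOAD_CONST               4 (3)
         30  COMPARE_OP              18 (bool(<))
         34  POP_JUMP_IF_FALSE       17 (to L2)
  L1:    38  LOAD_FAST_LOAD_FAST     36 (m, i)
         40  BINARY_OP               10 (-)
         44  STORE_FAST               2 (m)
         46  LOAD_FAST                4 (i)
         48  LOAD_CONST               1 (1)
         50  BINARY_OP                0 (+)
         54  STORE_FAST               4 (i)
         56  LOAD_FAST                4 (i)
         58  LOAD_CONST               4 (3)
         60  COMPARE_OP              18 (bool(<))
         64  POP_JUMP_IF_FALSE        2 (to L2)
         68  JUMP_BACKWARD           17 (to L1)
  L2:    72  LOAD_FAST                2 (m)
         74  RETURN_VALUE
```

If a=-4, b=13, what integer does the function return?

LOAD_CONST → push 1. Stack: [1]
LOAD_FAST b → push 13. Stack: [1, 13]
BINARY_OP + → 1 + 13 = 14. Stack: [14]
STORE_FAST m → m=14. Stack: []
LOAD_FAST a → push -4. Stack: [-4]
LOAD_CONST → push 11. Stack: [-4, 11]
BINARY_OP | → -4 | 11 = -1. Stack: [-1]
STORE_FAST n → n=-1. Stack: []
LOAD_CONST → push 0. Stack: [0]
STORE_FAST i → i=0. Stack: []
LOAD_FAST i → push 0. Stack: [0]
LOAD_CONST → push 3. Stack: [0, 3]
COMPARE_OP bool(<) → 0 vs 3 = True. Stack: [True]
POP_JUMP_IF_FALSE → pop True; no jump. Stack: []
LOAD_FAST_LOAD_FAST m,i → push 14,0. Stack: [14, 0]
BINARY_OP - → 14 - 0 = 14. Stack: [14]
STORE_FAST m → m=14. Stack: []
LOAD_FAST i → push 0. Stack: [0]
LOAD_CONST → push 1. Stack: [0, 1]
BINARY_OP + → 0 + 1 = 1. Stack: [1]
STORE_FAST i → i=1. Stack: []
LOAD_FAST i → push 1. Stack: [1]
LOAD_CONST → push 3. Stack: [1, 3]
COMPARE_OP bool(<) → 1 vs 3 = True. Stack: [True]
POP_JUMP_IF_FALSE → pop True; no jump. Stack: []
LOAD_FAST_LOAD_FAST m,i → push 14,1. Stack: [14, 1]
BINARY_OP - → 14 - 1 = 13. Stack: [13]
STORE_FAST m → m=13. Stack: []
LOAD_FAST i → push 1. Stack: [1]
LOAD_CONST → push 1. Stack: [1, 1]
BINARY_OP + → 1 + 1 = 2. Stack: [2]
STORE_FAST i → i=2. Stack: []
LOAD_FAST i → push 2. Stack: [2]
LOAD_CONST → push 3. Stack: [2, 3]
COMPARE_OP bool(<) → 2 vs 3 = True. Stack: [True]
POP_JUMP_IF_FALSE → pop True; no jump. Stack: []
LOAD_FAST_LOAD_FAST m,i → push 13,2. Stack: [13, 2]
BINARY_OP - → 13 - 2 = 11. Stack: [11]
STORE_FAST m → m=11. Stack: []
LOAD_FAST i → push 2. Stack: [2]
LOAD_CONST → push 1. Stack: [2, 1]
BINARY_OP + → 2 + 1 = 3. Stack: [3]
STORE_FAST i → i=3. Stack: []
LOAD_FAST i → push 3. Stack: [3]
LOAD_CONST → push 3. Stack: [3, 3]
COMPARE_OP bool(<) → 3 vs 3 = False. Stack: [False]
POP_JUMP_IF_FALSE → pop False; jump. Stack: []
LOAD_FAST m → push 11. Stack: [11]
RETURN_VALUE → return 11.

11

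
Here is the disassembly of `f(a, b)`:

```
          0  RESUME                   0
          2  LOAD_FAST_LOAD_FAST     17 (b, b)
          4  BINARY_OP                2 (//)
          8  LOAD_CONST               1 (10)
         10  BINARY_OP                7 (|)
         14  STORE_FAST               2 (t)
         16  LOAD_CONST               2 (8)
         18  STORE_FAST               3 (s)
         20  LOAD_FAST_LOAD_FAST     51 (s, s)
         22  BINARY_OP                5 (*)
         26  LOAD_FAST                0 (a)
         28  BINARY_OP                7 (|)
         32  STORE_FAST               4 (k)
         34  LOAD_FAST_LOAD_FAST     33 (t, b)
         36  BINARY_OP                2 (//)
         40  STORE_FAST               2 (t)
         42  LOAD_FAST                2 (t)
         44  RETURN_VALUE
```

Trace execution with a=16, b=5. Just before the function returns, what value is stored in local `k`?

LOAD_FAST_LOAD_FAST b,b → push 5,5. Stack: [5, 5]
BINARY_OP // → 5 // 5 = 1. Stack: [1]
LOAD_CONST → push 10. Stack: [1, 10]
BINARY_OP | → 1 | 10 = 11. Stack: [11]
STORE_FAST t → t=11. Stack: []
LOAD_CONST → push 8. Stack: [8]
STORE_FAST s → s=8. Stack: []
LOAD_FAST_LOAD_FAST s,s → push 8,8. Stack: [8, 8]
BINARY_OP * → 8 * 8 = 64. Stack: [64]
LOAD_FAST a → push 16. Stack: [64, 16]
BINARY_OP | → 64 | 16 = 80. Stack: [80]
STORE_FAST k → k=80. Stack: []
LOAD_FAST_LOAD_FAST t,b → push 11,5. Stack: [11, 5]
BINARY_OP // → 11 // 5 = 2. Stack: [2]
STORE_FAST t → t=2. Stack: []
LOAD_FAST t → push 2. Stack: [2]
RETURN_VALUE → return 2.

80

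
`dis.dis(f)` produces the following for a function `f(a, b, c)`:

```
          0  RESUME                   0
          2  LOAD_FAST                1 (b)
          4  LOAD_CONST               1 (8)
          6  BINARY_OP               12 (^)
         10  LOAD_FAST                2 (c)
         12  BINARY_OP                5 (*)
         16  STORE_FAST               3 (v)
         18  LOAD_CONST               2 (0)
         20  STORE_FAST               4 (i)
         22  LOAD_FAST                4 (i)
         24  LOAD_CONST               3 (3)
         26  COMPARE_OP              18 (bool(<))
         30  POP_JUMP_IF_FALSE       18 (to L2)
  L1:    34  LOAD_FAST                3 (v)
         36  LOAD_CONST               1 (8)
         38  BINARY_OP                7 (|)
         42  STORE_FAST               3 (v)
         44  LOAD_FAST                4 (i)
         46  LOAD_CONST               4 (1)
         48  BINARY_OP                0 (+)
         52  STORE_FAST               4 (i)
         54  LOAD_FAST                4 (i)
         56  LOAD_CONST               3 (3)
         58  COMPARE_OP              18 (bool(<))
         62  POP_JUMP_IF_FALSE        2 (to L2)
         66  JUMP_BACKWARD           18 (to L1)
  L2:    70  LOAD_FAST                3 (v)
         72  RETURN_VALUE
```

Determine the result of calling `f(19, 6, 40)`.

568

LOAD_FAST b → push 6. Stack: [6]
LOAD_CONST → push 8. Stack: [6, 8]
BINARY_OP ^ → 6 ^ 8 = 14. Stack: [14]
LOAD_FAST c → push 40. Stack: [14, 40]
BINARY_OP * → 14 * 40 = 560. Stack: [560]
STORE_FAST v → v=560. Stack: []
LOAD_CONST → push 0. Stack: [0]
STORE_FAST i → i=0. Stack: []
LOAD_FAST i → push 0. Stack: [0]
LOAD_CONST → push 3. Stack: [0, 3]
COMPARE_OP bool(<) → 0 vs 3 = True. Stack: [True]
POP_JUMP_IF_FALSE → pop True; no jump. Stack: []
LOAD_FAST v → push 560. Stack: [560]
LOAD_CONST → push 8. Stack: [560, 8]
BINARY_OP | → 560 | 8 = 568. Stack: [568]
STORE_FAST v → v=568. Stack: []
LOAD_FAST i → push 0. Stack: [0]
LOAD_CONST → push 1. Stack: [0, 1]
BINARY_OP + → 0 + 1 = 1. Stack: [1]
STORE_FAST i → i=1. Stack: []
LOAD_FAST i → push 1. Stack: [1]
LOAD_CONST → push 3. Stack: [1, 3]
COMPARE_OP bool(<) → 1 vs 3 = True. Stack: [True]
POP_JUMP_IF_FALSE → pop True; no jump. Stack: []
LOAD_FAST v → push 568. Stack: [568]
LOAD_CONST → push 8. Stack: [568, 8]
BINARY_OP | → 568 | 8 = 568. Stack: [568]
STORE_FAST v → v=568. Stack: []
LOAD_FAST i → push 1. Stack: [1]
LOAD_CONST → push 1. Stack: [1, 1]
BINARY_OP + → 1 + 1 = 2. Stack: [2]
STORE_FAST i → i=2. Stack: []
LOAD_FAST i → push 2. Stack: [2]
LOAD_CONST → push 3. Stack: [2, 3]
COMPARE_OP bool(<) → 2 vs 3 = True. Stack: [True]
POP_JUMP_IF_FALSE → pop True; no jump. Stack: []
LOAD_FAST v → push 568. Stack: [568]
LOAD_CONST → push 8. Stack: [568, 8]
BINARY_OP | → 568 | 8 = 568. Stack: [568]
STORE_FAST v → v=568. Stack: []
LOAD_FAST i → push 2. Stack: [2]
LOAD_CONST → push 1. Stack: [2, 1]
BINARY_OP + → 2 + 1 = 3. Stack: [3]
STORE_FAST i → i=3. Stack: []
LOAD_FAST i → push 3. Stack: [3]
LOAD_CONST → push 3. Stack: [3, 3]
COMPARE_OP bool(<) → 3 vs 3 = False. Stack: [False]
POP_JUMP_IF_FALSE → pop False; jump. Stack: []
LOAD_FAST v → push 568. Stack: [568]
RETURN_VALUE → return 568.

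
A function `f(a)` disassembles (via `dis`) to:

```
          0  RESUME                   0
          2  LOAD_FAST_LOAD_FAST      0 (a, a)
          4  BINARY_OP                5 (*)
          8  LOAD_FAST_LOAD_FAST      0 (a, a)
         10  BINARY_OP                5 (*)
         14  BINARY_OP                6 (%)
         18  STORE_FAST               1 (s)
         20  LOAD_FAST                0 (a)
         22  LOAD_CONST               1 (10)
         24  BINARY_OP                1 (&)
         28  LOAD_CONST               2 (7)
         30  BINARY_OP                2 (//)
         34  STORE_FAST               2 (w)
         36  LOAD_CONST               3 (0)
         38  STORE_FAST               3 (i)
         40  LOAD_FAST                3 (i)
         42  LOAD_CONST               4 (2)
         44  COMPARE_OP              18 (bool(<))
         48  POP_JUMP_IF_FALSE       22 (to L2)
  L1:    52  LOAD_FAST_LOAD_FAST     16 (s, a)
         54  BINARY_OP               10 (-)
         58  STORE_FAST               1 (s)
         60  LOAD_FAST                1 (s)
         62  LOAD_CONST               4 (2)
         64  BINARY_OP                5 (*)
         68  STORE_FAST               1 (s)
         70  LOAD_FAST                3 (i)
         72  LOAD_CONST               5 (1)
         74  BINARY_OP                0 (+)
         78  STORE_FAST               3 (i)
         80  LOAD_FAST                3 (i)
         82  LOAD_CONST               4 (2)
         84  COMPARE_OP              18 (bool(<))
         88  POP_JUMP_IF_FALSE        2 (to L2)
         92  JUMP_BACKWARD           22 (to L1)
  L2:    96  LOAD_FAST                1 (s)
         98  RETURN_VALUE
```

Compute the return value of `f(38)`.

LOAD_FAST_LOAD_FAST a,a → push 38,38. Stack: [38, 38]
BINARY_OP * → 38 * 38 = 1444. Stack: [1444]
LOAD_FAST_LOAD_FAST a,a → push 38,38. Stack: [1444, 38, 38]
BINARY_OP * → 38 * 38 = 1444. Stack: [1444, 1444]
BINARY_OP % → 1444 % 1444 = 0. Stack: [0]
STORE_FAST s → s=0. Stack: []
LOAD_FAST a → push 38. Stack: [38]
LOAD_CONST → push 10. Stack: [38, 10]
BINARY_OP & → 38 & 10 = 2. Stack: [2]
LOAD_CONST → push 7. Stack: [2, 7]
BINARY_OP // → 2 // 7 = 0. Stack: [0]
STORE_FAST w → w=0. Stack: []
LOAD_CONST → push 0. Stack: [0]
STORE_FAST i → i=0. Stack: []
LOAD_FAST i → push 0. Stack: [0]
LOAD_CONST → push 2. Stack: [0, 2]
COMPARE_OP bool(<) → 0 vs 2 = True. Stack: [True]
POP_JUMP_IF_FALSE → pop True; no jump. Stack: []
LOAD_FAST_LOAD_FAST s,a → push 0,38. Stack: [0, 38]
BINARY_OP - → 0 - 38 = -38. Stack: [-38]
STORE_FAST s → s=-38. Stack: []
LOAD_FAST s → push -38. Stack: [-38]
LOAD_CONST → push 2. Stack: [-38, 2]
BINARY_OP * → -38 * 2 = -76. Stack: [-76]
STORE_FAST s → s=-76. Stack: []
LOAD_FAST i → push 0. Stack: [0]
LOAD_CONST → push 1. Stack: [0, 1]
BINARY_OP + → 0 + 1 = 1. Stack: [1]
STORE_FAST i → i=1. Stack: []
LOAD_FAST i → push 1. Stack: [1]
LOAD_CONST → push 2. Stack: [1, 2]
COMPARE_OP bool(<) → 1 vs 2 = True. Stack: [True]
POP_JUMP_IF_FALSE → pop True; no jump. Stack: []
LOAD_FAST_LOAD_FAST s,a → push -76,38. Stack: [-76, 38]
BINARY_OP - → -76 - 38 = -114. Stack: [-114]
STORE_FAST s → s=-114. Stack: []
LOAD_FAST s → push -114. Stack: [-114]
LOAD_CONST → push 2. Stack: [-114, 2]
BINARY_OP * → -114 * 2 = -228. Stack: [-228]
STORE_FAST s → s=-228. Stack: []
LOAD_FAST i → push 1. Stack: [1]
LOAD_CONST → push 1. Stack: [1, 1]
BINARY_OP + → 1 + 1 = 2. Stack: [2]
STORE_FAST i → i=2. Stack: []
LOAD_FAST i → push 2. Stack: [2]
LOAD_CONST → push 2. Stack: [2, 2]
COMPARE_OP bool(<) → 2 vs 2 = False. Stack: [False]
POP_JUMP_IF_FALSE → pop False; jump. Stack: []
LOAD_FAST s → push -228. Stack: [-228]
RETURN_VALUE → return -228.

-228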